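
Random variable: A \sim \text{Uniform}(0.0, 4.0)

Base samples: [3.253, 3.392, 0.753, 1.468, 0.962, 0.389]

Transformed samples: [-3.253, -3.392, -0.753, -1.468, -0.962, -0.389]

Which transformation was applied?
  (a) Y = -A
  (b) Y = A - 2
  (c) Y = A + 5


Checking option (a) Y = -A:
  A = 3.253 -> Y = -3.253 ✓
  A = 3.392 -> Y = -3.392 ✓
  A = 0.753 -> Y = -0.753 ✓
All samples match this transformation.

(a) -A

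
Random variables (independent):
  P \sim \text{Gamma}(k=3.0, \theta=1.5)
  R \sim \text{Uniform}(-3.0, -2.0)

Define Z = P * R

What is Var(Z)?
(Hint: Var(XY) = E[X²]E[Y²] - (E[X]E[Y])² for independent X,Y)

Var(XY) = E[X²]E[Y²] - (E[X]E[Y])²
E[P] = 4.5, Var(P) = 6.75
E[R] = -2.5, Var(R) = 0.083333333
E[P²] = 6.75 + 4.5² = 27
E[R²] = 0.083333333 + (-2.5)² = 6.3333333
Var(Z) = 27*6.3333333 - (4.5*(-2.5))²
= 171 - 126.5625 = 44.4375

44.4375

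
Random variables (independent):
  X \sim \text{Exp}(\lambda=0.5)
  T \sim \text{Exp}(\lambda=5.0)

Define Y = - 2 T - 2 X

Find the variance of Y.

For independent RVs: Var(aX + bY) = a²Var(X) + b²Var(Y)
Var(X) = 4
Var(T) = 0.04
Var(Y) = (-2)²*4 + (-2)²*0.04
= 4*4 + 4*0.04 = 16.16

16.16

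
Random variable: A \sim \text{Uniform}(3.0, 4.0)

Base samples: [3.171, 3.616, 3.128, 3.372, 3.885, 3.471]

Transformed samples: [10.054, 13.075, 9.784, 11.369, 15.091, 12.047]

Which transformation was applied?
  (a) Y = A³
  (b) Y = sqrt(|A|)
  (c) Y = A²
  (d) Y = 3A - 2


Checking option (c) Y = A²:
  A = 3.171 -> Y = 10.054 ✓
  A = 3.616 -> Y = 13.075 ✓
  A = 3.128 -> Y = 9.784 ✓
All samples match this transformation.

(c) A²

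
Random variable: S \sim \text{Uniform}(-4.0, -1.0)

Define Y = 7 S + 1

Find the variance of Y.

For Y = aS + b: Var(Y) = a² * Var(S)
Var(S) = (-1 + 4)^2/12 = 0.75
Var(Y) = 7² * 0.75 = 49 * 0.75 = 36.75

36.75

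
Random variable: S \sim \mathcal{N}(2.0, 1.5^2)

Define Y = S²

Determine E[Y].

E[S²] = Var(S) + (E[S])² = 2.25 + 4 = 6.25

6.25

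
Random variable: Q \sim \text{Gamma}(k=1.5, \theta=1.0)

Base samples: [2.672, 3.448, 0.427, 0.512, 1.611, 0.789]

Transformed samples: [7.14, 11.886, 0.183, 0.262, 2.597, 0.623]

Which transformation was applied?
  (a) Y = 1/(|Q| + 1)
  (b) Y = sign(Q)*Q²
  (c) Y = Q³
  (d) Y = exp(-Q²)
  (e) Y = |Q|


Checking option (b) Y = sign(Q)*Q²:
  Q = 2.672 -> Y = 7.14 ✓
  Q = 3.448 -> Y = 11.886 ✓
  Q = 0.427 -> Y = 0.183 ✓
All samples match this transformation.

(b) sign(Q)*Q²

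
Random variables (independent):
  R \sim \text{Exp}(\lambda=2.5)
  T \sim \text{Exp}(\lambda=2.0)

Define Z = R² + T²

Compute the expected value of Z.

E[Z] = E[R²] + E[T²]
E[R²] = Var(R) + E[R]² = 0.16 + 0.16 = 0.32
E[T²] = Var(T) + E[T]² = 0.25 + 0.25 = 0.5
E[Z] = 0.32 + 0.5 = 0.82

0.82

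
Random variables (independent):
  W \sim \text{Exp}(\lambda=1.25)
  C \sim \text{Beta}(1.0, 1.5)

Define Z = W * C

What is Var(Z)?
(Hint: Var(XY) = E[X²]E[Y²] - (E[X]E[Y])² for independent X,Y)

Var(XY) = E[X²]E[Y²] - (E[X]E[Y])²
E[W] = 0.8, Var(W) = 0.64
E[C] = 0.4, Var(C) = 0.068571429
E[W²] = 0.64 + 0.8² = 1.28
E[C²] = 0.068571429 + 0.4² = 0.22857143
Var(Z) = 1.28*0.22857143 - (0.8*0.4)²
= 0.29257143 - 0.1024 = 0.19017143

0.19017143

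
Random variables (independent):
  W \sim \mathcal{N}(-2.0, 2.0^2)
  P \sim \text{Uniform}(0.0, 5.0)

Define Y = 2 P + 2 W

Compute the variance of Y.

For independent RVs: Var(aX + bY) = a²Var(X) + b²Var(Y)
Var(W) = 4
Var(P) = 2.0833333
Var(Y) = 2²*4 + 2²*2.0833333
= 4*4 + 4*2.0833333 = 24.333333

24.333333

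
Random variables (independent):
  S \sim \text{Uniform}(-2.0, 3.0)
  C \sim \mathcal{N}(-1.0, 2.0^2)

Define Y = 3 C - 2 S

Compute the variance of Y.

For independent RVs: Var(aX + bY) = a²Var(X) + b²Var(Y)
Var(S) = 2.0833333
Var(C) = 4
Var(Y) = (-2)²*2.0833333 + 3²*4
= 4*2.0833333 + 9*4 = 44.333333

44.333333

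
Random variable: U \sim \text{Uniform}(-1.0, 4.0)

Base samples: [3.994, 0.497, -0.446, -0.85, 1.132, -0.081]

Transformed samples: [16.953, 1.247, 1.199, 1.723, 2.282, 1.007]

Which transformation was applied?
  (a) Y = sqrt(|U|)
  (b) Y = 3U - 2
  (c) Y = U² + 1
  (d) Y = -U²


Checking option (c) Y = U² + 1:
  U = 3.994 -> Y = 16.953 ✓
  U = 0.497 -> Y = 1.247 ✓
  U = -0.446 -> Y = 1.199 ✓
All samples match this transformation.

(c) U² + 1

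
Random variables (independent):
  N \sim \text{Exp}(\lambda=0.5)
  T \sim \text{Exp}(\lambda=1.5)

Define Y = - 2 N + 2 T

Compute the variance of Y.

For independent RVs: Var(aX + bY) = a²Var(X) + b²Var(Y)
Var(N) = 4
Var(T) = 0.44444444
Var(Y) = (-2)²*4 + 2²*0.44444444
= 4*4 + 4*0.44444444 = 17.777778

17.777778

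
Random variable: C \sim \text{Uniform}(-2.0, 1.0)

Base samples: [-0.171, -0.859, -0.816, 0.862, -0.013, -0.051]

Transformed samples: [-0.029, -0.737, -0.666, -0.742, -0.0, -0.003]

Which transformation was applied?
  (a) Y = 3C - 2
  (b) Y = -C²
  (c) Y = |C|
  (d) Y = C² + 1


Checking option (b) Y = -C²:
  C = -0.171 -> Y = -0.029 ✓
  C = -0.859 -> Y = -0.737 ✓
  C = -0.816 -> Y = -0.666 ✓
All samples match this transformation.

(b) -C²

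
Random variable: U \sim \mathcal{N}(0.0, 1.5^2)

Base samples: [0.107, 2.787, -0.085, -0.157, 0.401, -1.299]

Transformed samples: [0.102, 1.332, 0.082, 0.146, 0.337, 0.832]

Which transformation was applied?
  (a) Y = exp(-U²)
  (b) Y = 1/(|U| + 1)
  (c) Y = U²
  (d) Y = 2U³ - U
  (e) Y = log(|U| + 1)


Checking option (e) Y = log(|U| + 1):
  U = 0.107 -> Y = 0.102 ✓
  U = 2.787 -> Y = 1.332 ✓
  U = -0.085 -> Y = 0.082 ✓
All samples match this transformation.

(e) log(|U| + 1)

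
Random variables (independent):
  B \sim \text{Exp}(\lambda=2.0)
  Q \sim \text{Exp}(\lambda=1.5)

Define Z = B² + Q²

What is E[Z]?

E[Z] = E[B²] + E[Q²]
E[B²] = Var(B) + E[B]² = 0.25 + 0.25 = 0.5
E[Q²] = Var(Q) + E[Q]² = 0.44444444 + 0.44444444 = 0.88888889
E[Z] = 0.5 + 0.88888889 = 1.3888889

1.3888889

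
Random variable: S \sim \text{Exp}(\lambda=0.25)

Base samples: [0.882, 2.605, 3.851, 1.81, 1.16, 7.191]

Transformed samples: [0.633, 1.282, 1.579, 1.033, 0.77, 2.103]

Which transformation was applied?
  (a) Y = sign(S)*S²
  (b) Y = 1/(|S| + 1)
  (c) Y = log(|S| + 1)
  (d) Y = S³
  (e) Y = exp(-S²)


Checking option (c) Y = log(|S| + 1):
  S = 0.882 -> Y = 0.633 ✓
  S = 2.605 -> Y = 1.282 ✓
  S = 3.851 -> Y = 1.579 ✓
All samples match this transformation.

(c) log(|S| + 1)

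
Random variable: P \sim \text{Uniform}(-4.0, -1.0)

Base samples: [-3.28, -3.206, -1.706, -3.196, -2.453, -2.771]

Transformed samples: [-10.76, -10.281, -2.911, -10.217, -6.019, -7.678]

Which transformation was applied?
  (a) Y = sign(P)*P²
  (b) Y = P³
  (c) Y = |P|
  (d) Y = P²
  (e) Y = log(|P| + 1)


Checking option (a) Y = sign(P)*P²:
  P = -3.28 -> Y = -10.76 ✓
  P = -3.206 -> Y = -10.281 ✓
  P = -1.706 -> Y = -2.911 ✓
All samples match this transformation.

(a) sign(P)*P²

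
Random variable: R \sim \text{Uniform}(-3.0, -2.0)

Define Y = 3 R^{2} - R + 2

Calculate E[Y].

E[Y] = 3*E[R²] - 1*E[R] + 2
E[R] = -2.5
E[R²] = Var(R) + (E[R])² = 0.083333333 + 6.25 = 6.3333333
E[Y] = 3*6.3333333 - 1*(-2.5) + 2 = 23.5

23.5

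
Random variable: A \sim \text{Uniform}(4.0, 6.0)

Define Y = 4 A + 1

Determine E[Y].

For Y = 4A + 1:
E[Y] = 4 * E[A] + 1
E[A] = (4 + 6)/2 = 5
E[Y] = 4 * 5 + 1 = 21

21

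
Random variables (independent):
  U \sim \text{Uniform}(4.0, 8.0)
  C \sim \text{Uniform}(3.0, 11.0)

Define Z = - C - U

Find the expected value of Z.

E[Z] = -1*E[U] - 1*E[C]
E[U] = 6
E[C] = 7
E[Z] = -1*6 - 1*7 = -13

-13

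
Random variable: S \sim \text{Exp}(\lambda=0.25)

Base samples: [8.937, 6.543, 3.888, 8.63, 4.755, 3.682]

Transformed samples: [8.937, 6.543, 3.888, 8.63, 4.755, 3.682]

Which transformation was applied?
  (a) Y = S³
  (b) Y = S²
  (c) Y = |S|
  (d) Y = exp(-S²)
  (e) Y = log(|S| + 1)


Checking option (c) Y = |S|:
  S = 8.937 -> Y = 8.937 ✓
  S = 6.543 -> Y = 6.543 ✓
  S = 3.888 -> Y = 3.888 ✓
All samples match this transformation.

(c) |S|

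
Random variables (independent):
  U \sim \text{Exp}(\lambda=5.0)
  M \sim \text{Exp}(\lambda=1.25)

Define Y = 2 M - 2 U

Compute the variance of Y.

For independent RVs: Var(aX + bY) = a²Var(X) + b²Var(Y)
Var(U) = 0.04
Var(M) = 0.64
Var(Y) = (-2)²*0.04 + 2²*0.64
= 4*0.04 + 4*0.64 = 2.72

2.72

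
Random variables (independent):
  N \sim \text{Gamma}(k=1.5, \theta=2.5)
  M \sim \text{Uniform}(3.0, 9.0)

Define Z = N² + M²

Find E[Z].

E[Z] = E[N²] + E[M²]
E[N²] = Var(N) + E[N]² = 9.375 + 14.0625 = 23.4375
E[M²] = Var(M) + E[M]² = 3 + 36 = 39
E[Z] = 23.4375 + 39 = 62.4375

62.4375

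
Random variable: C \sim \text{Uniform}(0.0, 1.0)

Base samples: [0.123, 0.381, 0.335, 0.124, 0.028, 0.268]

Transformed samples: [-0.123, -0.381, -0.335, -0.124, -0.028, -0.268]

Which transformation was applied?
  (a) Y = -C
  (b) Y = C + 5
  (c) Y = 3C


Checking option (a) Y = -C:
  C = 0.123 -> Y = -0.123 ✓
  C = 0.381 -> Y = -0.381 ✓
  C = 0.335 -> Y = -0.335 ✓
All samples match this transformation.

(a) -C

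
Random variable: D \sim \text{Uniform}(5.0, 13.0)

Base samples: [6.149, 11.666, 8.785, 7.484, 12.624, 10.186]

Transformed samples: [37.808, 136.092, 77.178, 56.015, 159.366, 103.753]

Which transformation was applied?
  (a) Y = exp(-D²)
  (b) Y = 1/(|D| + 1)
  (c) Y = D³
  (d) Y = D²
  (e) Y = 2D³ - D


Checking option (d) Y = D²:
  D = 6.149 -> Y = 37.808 ✓
  D = 11.666 -> Y = 136.092 ✓
  D = 8.785 -> Y = 77.178 ✓
All samples match this transformation.

(d) D²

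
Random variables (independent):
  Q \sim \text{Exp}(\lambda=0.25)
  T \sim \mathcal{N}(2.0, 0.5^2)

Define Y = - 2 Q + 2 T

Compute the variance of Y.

For independent RVs: Var(aX + bY) = a²Var(X) + b²Var(Y)
Var(Q) = 16
Var(T) = 0.25
Var(Y) = (-2)²*16 + 2²*0.25
= 4*16 + 4*0.25 = 65

65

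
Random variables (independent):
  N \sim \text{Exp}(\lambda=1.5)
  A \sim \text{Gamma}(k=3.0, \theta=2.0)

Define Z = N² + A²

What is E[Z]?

E[Z] = E[N²] + E[A²]
E[N²] = Var(N) + E[N]² = 0.44444444 + 0.44444444 = 0.88888889
E[A²] = Var(A) + E[A]² = 12 + 36 = 48
E[Z] = 0.88888889 + 48 = 48.888889

48.888889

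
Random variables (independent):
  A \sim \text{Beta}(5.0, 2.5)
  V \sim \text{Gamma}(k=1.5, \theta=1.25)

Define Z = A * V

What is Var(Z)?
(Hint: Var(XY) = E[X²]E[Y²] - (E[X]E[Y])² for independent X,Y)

Var(XY) = E[X²]E[Y²] - (E[X]E[Y])²
E[A] = 0.66666667, Var(A) = 0.026143791
E[V] = 1.875, Var(V) = 2.34375
E[A²] = 0.026143791 + 0.66666667² = 0.47058824
E[V²] = 2.34375 + 1.875² = 5.859375
Var(Z) = 0.47058824*5.859375 - (0.66666667*1.875)²
= 2.7573529 - 1.5625 = 1.1948529

1.1948529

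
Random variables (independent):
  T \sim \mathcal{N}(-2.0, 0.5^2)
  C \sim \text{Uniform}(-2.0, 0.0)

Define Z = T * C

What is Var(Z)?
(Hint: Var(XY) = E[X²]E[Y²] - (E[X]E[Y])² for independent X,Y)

Var(XY) = E[X²]E[Y²] - (E[X]E[Y])²
E[T] = -2, Var(T) = 0.25
E[C] = -1, Var(C) = 0.33333333
E[T²] = 0.25 + (-2)² = 4.25
E[C²] = 0.33333333 + (-1)² = 1.3333333
Var(Z) = 4.25*1.3333333 - (-2*(-1))²
= 5.6666667 - 4 = 1.6666667

1.6666667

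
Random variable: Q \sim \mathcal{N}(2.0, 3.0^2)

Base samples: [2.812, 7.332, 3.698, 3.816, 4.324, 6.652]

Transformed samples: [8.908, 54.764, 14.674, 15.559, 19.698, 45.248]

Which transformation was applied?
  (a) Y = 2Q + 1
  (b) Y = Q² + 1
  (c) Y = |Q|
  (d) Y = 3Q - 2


Checking option (b) Y = Q² + 1:
  Q = 2.812 -> Y = 8.908 ✓
  Q = 7.332 -> Y = 54.764 ✓
  Q = 3.698 -> Y = 14.674 ✓
All samples match this transformation.

(b) Q² + 1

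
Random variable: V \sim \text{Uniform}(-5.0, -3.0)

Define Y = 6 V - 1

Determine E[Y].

For Y = 6V - 1:
E[Y] = 6 * E[V] - 1
E[V] = (-5 - 3)/2 = -4
E[Y] = 6 * (-4) - 1 = -25

-25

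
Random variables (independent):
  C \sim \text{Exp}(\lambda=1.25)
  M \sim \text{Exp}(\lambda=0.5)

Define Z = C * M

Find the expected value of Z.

For independent RVs: E[XY] = E[X]*E[Y]
E[C] = 0.8
E[M] = 2
E[Z] = 0.8 * 2 = 1.6

1.6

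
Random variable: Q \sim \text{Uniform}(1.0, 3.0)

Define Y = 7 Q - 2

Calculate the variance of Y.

For Y = aQ + b: Var(Y) = a² * Var(Q)
Var(Q) = (3 - 1)^2/12 = 0.33333333
Var(Y) = 7² * 0.33333333 = 49 * 0.33333333 = 16.333333

16.333333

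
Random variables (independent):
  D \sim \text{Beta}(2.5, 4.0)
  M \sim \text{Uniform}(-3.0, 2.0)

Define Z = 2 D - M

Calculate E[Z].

E[Z] = 2*E[D] - 1*E[M]
E[D] = 0.38461538
E[M] = -0.5
E[Z] = 2*0.38461538 - 1*(-0.5) = 1.2692308

1.2692308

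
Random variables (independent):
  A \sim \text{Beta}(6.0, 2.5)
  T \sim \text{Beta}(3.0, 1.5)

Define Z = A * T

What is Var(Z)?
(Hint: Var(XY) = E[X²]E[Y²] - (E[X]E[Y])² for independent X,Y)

Var(XY) = E[X²]E[Y²] - (E[X]E[Y])²
E[A] = 0.70588235, Var(A) = 0.021853943
E[T] = 0.66666667, Var(T) = 0.04040404
E[A²] = 0.021853943 + 0.70588235² = 0.52012384
E[T²] = 0.04040404 + 0.66666667² = 0.48484848
Var(Z) = 0.52012384*0.48484848 - (0.70588235*0.66666667)²
= 0.25218126 - 0.22145329 = 0.030727968

0.030727968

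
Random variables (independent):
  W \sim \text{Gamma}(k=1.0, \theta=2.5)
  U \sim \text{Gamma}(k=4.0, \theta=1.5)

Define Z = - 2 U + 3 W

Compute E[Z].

E[Z] = 3*E[W] - 2*E[U]
E[W] = 2.5
E[U] = 6
E[Z] = 3*2.5 - 2*6 = -4.5

-4.5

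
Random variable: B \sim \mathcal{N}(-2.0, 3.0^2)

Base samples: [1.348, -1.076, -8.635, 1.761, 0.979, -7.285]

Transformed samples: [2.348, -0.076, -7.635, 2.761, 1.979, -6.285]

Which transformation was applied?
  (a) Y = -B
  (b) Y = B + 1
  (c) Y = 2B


Checking option (b) Y = B + 1:
  B = 1.348 -> Y = 2.348 ✓
  B = -1.076 -> Y = -0.076 ✓
  B = -8.635 -> Y = -7.635 ✓
All samples match this transformation.

(b) B + 1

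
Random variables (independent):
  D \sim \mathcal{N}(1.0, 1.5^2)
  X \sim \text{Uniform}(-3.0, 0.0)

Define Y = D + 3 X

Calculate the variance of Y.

For independent RVs: Var(aX + bY) = a²Var(X) + b²Var(Y)
Var(D) = 2.25
Var(X) = 0.75
Var(Y) = 1²*2.25 + 3²*0.75
= 1*2.25 + 9*0.75 = 9

9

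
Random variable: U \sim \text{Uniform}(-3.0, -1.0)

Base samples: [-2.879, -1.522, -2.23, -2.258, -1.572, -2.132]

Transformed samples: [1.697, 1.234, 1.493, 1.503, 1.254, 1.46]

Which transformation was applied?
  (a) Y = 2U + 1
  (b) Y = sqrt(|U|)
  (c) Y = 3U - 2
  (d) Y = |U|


Checking option (b) Y = sqrt(|U|):
  U = -2.879 -> Y = 1.697 ✓
  U = -1.522 -> Y = 1.234 ✓
  U = -2.23 -> Y = 1.493 ✓
All samples match this transformation.

(b) sqrt(|U|)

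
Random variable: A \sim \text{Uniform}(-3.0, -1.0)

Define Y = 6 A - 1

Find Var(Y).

For Y = aA + b: Var(Y) = a² * Var(A)
Var(A) = (-1 + 3)^2/12 = 0.33333333
Var(Y) = 6² * 0.33333333 = 36 * 0.33333333 = 12

12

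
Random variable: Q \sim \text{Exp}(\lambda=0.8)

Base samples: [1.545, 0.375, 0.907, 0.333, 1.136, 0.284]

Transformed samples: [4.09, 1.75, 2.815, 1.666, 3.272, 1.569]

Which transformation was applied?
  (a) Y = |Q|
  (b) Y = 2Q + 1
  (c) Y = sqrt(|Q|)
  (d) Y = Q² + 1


Checking option (b) Y = 2Q + 1:
  Q = 1.545 -> Y = 4.09 ✓
  Q = 0.375 -> Y = 1.75 ✓
  Q = 0.907 -> Y = 2.815 ✓
All samples match this transformation.

(b) 2Q + 1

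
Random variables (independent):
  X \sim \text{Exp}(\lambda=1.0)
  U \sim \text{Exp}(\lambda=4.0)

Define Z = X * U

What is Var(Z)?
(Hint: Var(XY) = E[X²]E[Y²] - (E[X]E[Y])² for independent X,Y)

Var(XY) = E[X²]E[Y²] - (E[X]E[Y])²
E[X] = 1, Var(X) = 1
E[U] = 0.25, Var(U) = 0.0625
E[X²] = 1 + 1² = 2
E[U²] = 0.0625 + 0.25² = 0.125
Var(Z) = 2*0.125 - (1*0.25)²
= 0.25 - 0.0625 = 0.1875

0.1875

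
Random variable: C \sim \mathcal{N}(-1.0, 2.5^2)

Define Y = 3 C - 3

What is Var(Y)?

For Y = aC + b: Var(Y) = a² * Var(C)
Var(C) = 2.5^2 = 6.25
Var(Y) = 3² * 6.25 = 9 * 6.25 = 56.25

56.25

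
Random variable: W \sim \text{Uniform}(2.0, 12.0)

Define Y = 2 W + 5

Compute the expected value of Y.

For Y = 2W + 5:
E[Y] = 2 * E[W] + 5
E[W] = (2 + 12)/2 = 7
E[Y] = 2 * 7 + 5 = 19

19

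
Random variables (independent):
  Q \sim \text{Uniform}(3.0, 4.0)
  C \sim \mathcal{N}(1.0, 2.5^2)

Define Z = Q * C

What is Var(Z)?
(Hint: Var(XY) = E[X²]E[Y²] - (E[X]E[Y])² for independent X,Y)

Var(XY) = E[X²]E[Y²] - (E[X]E[Y])²
E[Q] = 3.5, Var(Q) = 0.083333333
E[C] = 1, Var(C) = 6.25
E[Q²] = 0.083333333 + 3.5² = 12.333333
E[C²] = 6.25 + 1² = 7.25
Var(Z) = 12.333333*7.25 - (3.5*1)²
= 89.416667 - 12.25 = 77.166667

77.166667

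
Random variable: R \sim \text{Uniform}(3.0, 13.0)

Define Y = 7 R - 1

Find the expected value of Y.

For Y = 7R - 1:
E[Y] = 7 * E[R] - 1
E[R] = (3 + 13)/2 = 8
E[Y] = 7 * 8 - 1 = 55

55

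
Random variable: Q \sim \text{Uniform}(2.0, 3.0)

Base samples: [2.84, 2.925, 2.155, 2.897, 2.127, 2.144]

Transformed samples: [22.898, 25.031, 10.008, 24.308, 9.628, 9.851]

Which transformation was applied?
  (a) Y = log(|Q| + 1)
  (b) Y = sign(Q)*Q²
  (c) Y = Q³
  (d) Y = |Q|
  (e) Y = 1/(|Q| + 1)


Checking option (c) Y = Q³:
  Q = 2.84 -> Y = 22.898 ✓
  Q = 2.925 -> Y = 25.031 ✓
  Q = 2.155 -> Y = 10.008 ✓
All samples match this transformation.

(c) Q³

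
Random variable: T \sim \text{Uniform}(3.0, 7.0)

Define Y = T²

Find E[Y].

Using E[X²] = Var(X) + (E[X])²:
E[T] = 5
Var(T) = (7 - 3)^2/12 = 1.3333333
E[T²] = 1.3333333 + 5² = 1.3333333 + 25 = 26.333333

26.333333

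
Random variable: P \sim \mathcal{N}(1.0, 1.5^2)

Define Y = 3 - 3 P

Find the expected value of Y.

For Y = -3P + 3:
E[Y] = -3 * E[P] + 3
E[P] = 1.0 = 1
E[Y] = -3 * 1 + 3 = 0

0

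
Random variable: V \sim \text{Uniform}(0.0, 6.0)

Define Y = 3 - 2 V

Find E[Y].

For Y = -2V + 3:
E[Y] = -2 * E[V] + 3
E[V] = (0 + 6)/2 = 3
E[Y] = -2 * 3 + 3 = -3

-3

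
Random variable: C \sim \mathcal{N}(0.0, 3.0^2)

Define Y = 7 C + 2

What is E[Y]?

For Y = 7C + 2:
E[Y] = 7 * E[C] + 2
E[C] = 0.0 = 0
E[Y] = 7 * 0 + 2 = 2

2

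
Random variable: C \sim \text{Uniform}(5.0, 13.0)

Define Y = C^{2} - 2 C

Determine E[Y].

E[Y] = 1*E[C²] - 2*E[C]
E[C] = 9
E[C²] = Var(C) + (E[C])² = 5.3333333 + 81 = 86.333333
E[Y] = 1*86.333333 - 2*9 = 68.333333

68.333333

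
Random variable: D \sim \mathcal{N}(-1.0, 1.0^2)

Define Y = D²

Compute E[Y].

E[D²] = Var(D) + (E[D])² = 1 + 1 = 2

2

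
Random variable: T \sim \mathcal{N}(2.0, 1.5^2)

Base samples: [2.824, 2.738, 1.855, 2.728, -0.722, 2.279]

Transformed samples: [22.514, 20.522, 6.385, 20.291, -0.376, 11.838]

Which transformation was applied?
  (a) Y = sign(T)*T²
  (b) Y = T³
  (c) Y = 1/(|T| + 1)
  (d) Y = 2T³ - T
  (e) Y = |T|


Checking option (b) Y = T³:
  T = 2.824 -> Y = 22.514 ✓
  T = 2.738 -> Y = 20.522 ✓
  T = 1.855 -> Y = 6.385 ✓
All samples match this transformation.

(b) T³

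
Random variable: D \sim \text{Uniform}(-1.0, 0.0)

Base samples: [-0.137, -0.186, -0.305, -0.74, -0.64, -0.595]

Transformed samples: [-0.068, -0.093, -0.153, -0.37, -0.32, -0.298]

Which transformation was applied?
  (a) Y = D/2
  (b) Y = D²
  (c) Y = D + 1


Checking option (a) Y = D/2:
  D = -0.137 -> Y = -0.068 ✓
  D = -0.186 -> Y = -0.093 ✓
  D = -0.305 -> Y = -0.153 ✓
All samples match this transformation.

(a) D/2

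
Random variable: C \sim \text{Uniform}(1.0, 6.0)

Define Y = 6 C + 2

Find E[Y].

For Y = 6C + 2:
E[Y] = 6 * E[C] + 2
E[C] = (1 + 6)/2 = 3.5
E[Y] = 6 * 3.5 + 2 = 23

23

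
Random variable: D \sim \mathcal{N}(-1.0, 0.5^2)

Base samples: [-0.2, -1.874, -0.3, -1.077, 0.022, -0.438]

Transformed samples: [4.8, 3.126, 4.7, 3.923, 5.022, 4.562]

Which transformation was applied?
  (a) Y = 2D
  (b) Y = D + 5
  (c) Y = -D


Checking option (b) Y = D + 5:
  D = -0.2 -> Y = 4.8 ✓
  D = -1.874 -> Y = 3.126 ✓
  D = -0.3 -> Y = 4.7 ✓
All samples match this transformation.

(b) D + 5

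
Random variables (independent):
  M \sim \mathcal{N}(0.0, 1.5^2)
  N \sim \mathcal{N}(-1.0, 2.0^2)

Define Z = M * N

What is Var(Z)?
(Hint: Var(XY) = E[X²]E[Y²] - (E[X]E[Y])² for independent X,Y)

Var(XY) = E[X²]E[Y²] - (E[X]E[Y])²
E[M] = 0, Var(M) = 2.25
E[N] = -1, Var(N) = 4
E[M²] = 2.25 + 0² = 2.25
E[N²] = 4 + (-1)² = 5
Var(Z) = 2.25*5 - (0*(-1))²
= 11.25 - 0 = 11.25

11.25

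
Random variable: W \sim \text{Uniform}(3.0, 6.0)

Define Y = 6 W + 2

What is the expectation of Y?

For Y = 6W + 2:
E[Y] = 6 * E[W] + 2
E[W] = (3 + 6)/2 = 4.5
E[Y] = 6 * 4.5 + 2 = 29

29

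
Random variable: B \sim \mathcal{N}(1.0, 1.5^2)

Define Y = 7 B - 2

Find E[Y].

For Y = 7B - 2:
E[Y] = 7 * E[B] - 2
E[B] = 1.0 = 1
E[Y] = 7 * 1 - 2 = 5

5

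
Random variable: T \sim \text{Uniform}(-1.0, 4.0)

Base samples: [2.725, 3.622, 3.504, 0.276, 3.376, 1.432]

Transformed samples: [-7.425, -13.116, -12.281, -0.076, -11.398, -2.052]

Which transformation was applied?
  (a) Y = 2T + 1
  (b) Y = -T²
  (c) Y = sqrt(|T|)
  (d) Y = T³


Checking option (b) Y = -T²:
  T = 2.725 -> Y = -7.425 ✓
  T = 3.622 -> Y = -13.116 ✓
  T = 3.504 -> Y = -12.281 ✓
All samples match this transformation.

(b) -T²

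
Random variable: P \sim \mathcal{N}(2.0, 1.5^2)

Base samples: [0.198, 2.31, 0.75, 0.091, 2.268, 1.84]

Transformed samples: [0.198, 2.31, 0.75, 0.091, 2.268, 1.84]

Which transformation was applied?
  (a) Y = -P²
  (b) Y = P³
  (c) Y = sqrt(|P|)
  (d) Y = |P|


Checking option (d) Y = |P|:
  P = 0.198 -> Y = 0.198 ✓
  P = 2.31 -> Y = 2.31 ✓
  P = 0.75 -> Y = 0.75 ✓
All samples match this transformation.

(d) |P|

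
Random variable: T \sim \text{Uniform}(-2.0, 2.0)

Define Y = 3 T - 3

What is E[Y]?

For Y = 3T - 3:
E[Y] = 3 * E[T] - 3
E[T] = (-2 + 2)/2 = 0
E[Y] = 3 * 0 - 3 = -3

-3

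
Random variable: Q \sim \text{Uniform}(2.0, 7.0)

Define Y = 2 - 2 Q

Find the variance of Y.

For Y = aQ + b: Var(Y) = a² * Var(Q)
Var(Q) = (7 - 2)^2/12 = 2.0833333
Var(Y) = (-2)² * 2.0833333 = 4 * 2.0833333 = 8.3333333

8.3333333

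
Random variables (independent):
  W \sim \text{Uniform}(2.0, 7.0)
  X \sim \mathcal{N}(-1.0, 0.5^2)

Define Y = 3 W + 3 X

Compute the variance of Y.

For independent RVs: Var(aX + bY) = a²Var(X) + b²Var(Y)
Var(W) = 2.0833333
Var(X) = 0.25
Var(Y) = 3²*2.0833333 + 3²*0.25
= 9*2.0833333 + 9*0.25 = 21

21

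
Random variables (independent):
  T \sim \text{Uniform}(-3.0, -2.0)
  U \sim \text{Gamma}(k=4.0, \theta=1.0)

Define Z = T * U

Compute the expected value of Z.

For independent RVs: E[XY] = E[X]*E[Y]
E[T] = -2.5
E[U] = 4
E[Z] = -2.5 * 4 = -10

-10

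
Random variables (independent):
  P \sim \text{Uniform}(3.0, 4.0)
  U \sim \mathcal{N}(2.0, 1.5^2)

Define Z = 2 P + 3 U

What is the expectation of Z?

E[Z] = 2*E[P] + 3*E[U]
E[P] = 3.5
E[U] = 2
E[Z] = 2*3.5 + 3*2 = 13

13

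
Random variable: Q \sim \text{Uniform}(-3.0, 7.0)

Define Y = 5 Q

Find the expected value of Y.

For Y = 5Q:
E[Y] = 5 * E[Q]
E[Q] = (-3 + 7)/2 = 2
E[Y] = 5 * 2 = 10

10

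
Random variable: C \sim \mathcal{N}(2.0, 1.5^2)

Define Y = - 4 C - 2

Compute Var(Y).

For Y = aC + b: Var(Y) = a² * Var(C)
Var(C) = 1.5^2 = 2.25
Var(Y) = (-4)² * 2.25 = 16 * 2.25 = 36

36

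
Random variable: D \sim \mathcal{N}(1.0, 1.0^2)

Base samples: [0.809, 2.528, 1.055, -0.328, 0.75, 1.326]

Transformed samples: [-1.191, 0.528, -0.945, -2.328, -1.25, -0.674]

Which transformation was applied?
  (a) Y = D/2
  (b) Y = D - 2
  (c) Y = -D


Checking option (b) Y = D - 2:
  D = 0.809 -> Y = -1.191 ✓
  D = 2.528 -> Y = 0.528 ✓
  D = 1.055 -> Y = -0.945 ✓
All samples match this transformation.

(b) D - 2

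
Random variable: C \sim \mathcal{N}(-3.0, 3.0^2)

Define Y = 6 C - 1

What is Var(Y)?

For Y = aC + b: Var(Y) = a² * Var(C)
Var(C) = 3.0^2 = 9
Var(Y) = 6² * 9 = 36 * 9 = 324

324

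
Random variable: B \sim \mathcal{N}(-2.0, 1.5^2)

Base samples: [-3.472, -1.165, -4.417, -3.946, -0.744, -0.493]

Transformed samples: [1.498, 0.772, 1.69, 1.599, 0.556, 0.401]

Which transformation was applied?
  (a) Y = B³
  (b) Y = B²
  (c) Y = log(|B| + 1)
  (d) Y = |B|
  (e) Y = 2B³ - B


Checking option (c) Y = log(|B| + 1):
  B = -3.472 -> Y = 1.498 ✓
  B = -1.165 -> Y = 0.772 ✓
  B = -4.417 -> Y = 1.69 ✓
All samples match this transformation.

(c) log(|B| + 1)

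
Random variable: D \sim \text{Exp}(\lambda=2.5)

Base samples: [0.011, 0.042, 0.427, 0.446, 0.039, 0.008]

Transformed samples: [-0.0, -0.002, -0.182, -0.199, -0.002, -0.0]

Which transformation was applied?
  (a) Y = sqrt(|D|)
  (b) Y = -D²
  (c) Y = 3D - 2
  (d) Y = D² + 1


Checking option (b) Y = -D²:
  D = 0.011 -> Y = -0.0 ✓
  D = 0.042 -> Y = -0.002 ✓
  D = 0.427 -> Y = -0.182 ✓
All samples match this transformation.

(b) -D²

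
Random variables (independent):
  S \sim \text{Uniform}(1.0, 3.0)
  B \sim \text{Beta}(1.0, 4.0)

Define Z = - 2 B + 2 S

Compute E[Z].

E[Z] = 2*E[S] - 2*E[B]
E[S] = 2
E[B] = 0.2
E[Z] = 2*2 - 2*0.2 = 3.6

3.6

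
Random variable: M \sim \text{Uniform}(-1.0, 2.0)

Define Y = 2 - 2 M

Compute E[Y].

For Y = -2M + 2:
E[Y] = -2 * E[M] + 2
E[M] = (-1 + 2)/2 = 0.5
E[Y] = -2 * 0.5 + 2 = 1

1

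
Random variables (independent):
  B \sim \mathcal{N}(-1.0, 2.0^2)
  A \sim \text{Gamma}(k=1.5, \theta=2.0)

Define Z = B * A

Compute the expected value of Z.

For independent RVs: E[XY] = E[X]*E[Y]
E[B] = -1
E[A] = 3
E[Z] = -1 * 3 = -3

-3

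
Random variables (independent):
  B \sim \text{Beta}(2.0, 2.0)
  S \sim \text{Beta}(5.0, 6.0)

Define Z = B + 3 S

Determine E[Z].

E[Z] = 1*E[B] + 3*E[S]
E[B] = 0.5
E[S] = 0.45454545
E[Z] = 1*0.5 + 3*0.45454545 = 1.8636364

1.8636364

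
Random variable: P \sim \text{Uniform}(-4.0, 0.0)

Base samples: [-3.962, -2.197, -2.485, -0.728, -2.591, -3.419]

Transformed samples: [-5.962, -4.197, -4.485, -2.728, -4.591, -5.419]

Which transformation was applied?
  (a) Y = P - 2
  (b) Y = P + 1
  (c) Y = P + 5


Checking option (a) Y = P - 2:
  P = -3.962 -> Y = -5.962 ✓
  P = -2.197 -> Y = -4.197 ✓
  P = -2.485 -> Y = -4.485 ✓
All samples match this transformation.

(a) P - 2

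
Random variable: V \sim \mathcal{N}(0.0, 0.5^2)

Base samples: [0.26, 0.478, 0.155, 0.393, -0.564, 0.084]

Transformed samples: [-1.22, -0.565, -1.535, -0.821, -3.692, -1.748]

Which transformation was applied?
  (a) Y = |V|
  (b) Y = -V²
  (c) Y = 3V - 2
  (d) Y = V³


Checking option (c) Y = 3V - 2:
  V = 0.26 -> Y = -1.22 ✓
  V = 0.478 -> Y = -0.565 ✓
  V = 0.155 -> Y = -1.535 ✓
All samples match this transformation.

(c) 3V - 2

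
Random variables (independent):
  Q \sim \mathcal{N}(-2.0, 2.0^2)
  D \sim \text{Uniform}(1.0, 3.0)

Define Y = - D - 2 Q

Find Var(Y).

For independent RVs: Var(aX + bY) = a²Var(X) + b²Var(Y)
Var(Q) = 4
Var(D) = 0.33333333
Var(Y) = (-2)²*4 + (-1)²*0.33333333
= 4*4 + 1*0.33333333 = 16.333333

16.333333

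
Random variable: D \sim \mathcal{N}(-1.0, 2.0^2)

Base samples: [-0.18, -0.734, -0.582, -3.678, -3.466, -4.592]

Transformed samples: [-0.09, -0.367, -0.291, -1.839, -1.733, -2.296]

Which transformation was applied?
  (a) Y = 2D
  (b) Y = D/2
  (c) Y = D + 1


Checking option (b) Y = D/2:
  D = -0.18 -> Y = -0.09 ✓
  D = -0.734 -> Y = -0.367 ✓
  D = -0.582 -> Y = -0.291 ✓
All samples match this transformation.

(b) D/2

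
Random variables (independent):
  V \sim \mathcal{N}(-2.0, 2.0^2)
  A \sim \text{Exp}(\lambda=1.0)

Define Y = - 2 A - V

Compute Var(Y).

For independent RVs: Var(aX + bY) = a²Var(X) + b²Var(Y)
Var(V) = 4
Var(A) = 1
Var(Y) = (-1)²*4 + (-2)²*1
= 1*4 + 4*1 = 8

8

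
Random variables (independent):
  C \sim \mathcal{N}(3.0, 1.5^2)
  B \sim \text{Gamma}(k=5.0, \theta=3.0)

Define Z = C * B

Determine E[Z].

For independent RVs: E[XY] = E[X]*E[Y]
E[C] = 3
E[B] = 15
E[Z] = 3 * 15 = 45

45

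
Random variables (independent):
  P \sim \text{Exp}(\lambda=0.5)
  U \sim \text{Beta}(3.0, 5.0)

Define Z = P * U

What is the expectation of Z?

For independent RVs: E[XY] = E[X]*E[Y]
E[P] = 2
E[U] = 0.375
E[Z] = 2 * 0.375 = 0.75

0.75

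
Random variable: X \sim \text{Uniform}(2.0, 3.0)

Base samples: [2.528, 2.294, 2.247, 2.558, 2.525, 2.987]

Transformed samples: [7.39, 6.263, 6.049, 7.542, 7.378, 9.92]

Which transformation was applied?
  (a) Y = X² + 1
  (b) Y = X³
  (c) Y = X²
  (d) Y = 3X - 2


Checking option (a) Y = X² + 1:
  X = 2.528 -> Y = 7.39 ✓
  X = 2.294 -> Y = 6.263 ✓
  X = 2.247 -> Y = 6.049 ✓
All samples match this transformation.

(a) X² + 1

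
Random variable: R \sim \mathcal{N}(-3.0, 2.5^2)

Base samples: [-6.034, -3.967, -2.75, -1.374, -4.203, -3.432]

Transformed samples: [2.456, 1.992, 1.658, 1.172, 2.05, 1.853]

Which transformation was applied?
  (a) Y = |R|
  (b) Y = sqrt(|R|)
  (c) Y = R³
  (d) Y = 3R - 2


Checking option (b) Y = sqrt(|R|):
  R = -6.034 -> Y = 2.456 ✓
  R = -3.967 -> Y = 1.992 ✓
  R = -2.75 -> Y = 1.658 ✓
All samples match this transformation.

(b) sqrt(|R|)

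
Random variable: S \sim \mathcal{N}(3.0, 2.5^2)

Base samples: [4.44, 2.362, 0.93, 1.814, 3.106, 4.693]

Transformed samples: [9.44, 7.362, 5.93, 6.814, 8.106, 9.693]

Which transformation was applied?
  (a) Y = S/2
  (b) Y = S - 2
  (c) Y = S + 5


Checking option (c) Y = S + 5:
  S = 4.44 -> Y = 9.44 ✓
  S = 2.362 -> Y = 7.362 ✓
  S = 0.93 -> Y = 5.93 ✓
All samples match this transformation.

(c) S + 5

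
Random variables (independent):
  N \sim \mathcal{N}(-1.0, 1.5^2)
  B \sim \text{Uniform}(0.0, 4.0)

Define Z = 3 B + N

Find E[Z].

E[Z] = 1*E[N] + 3*E[B]
E[N] = -1
E[B] = 2
E[Z] = 1*(-1) + 3*2 = 5

5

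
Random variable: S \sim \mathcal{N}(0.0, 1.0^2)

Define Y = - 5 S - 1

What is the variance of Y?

For Y = aS + b: Var(Y) = a² * Var(S)
Var(S) = 1.0^2 = 1
Var(Y) = (-5)² * 1 = 25 * 1 = 25

25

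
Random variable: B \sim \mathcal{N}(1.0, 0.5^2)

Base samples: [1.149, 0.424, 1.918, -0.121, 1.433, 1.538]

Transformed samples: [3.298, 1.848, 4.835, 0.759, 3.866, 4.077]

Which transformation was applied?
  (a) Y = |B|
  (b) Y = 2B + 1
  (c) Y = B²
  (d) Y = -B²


Checking option (b) Y = 2B + 1:
  B = 1.149 -> Y = 3.298 ✓
  B = 0.424 -> Y = 1.848 ✓
  B = 1.918 -> Y = 4.835 ✓
All samples match this transformation.

(b) 2B + 1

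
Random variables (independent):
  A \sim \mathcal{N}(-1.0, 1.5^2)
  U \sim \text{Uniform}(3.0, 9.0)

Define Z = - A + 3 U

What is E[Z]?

E[Z] = -1*E[A] + 3*E[U]
E[A] = -1
E[U] = 6
E[Z] = -1*(-1) + 3*6 = 19

19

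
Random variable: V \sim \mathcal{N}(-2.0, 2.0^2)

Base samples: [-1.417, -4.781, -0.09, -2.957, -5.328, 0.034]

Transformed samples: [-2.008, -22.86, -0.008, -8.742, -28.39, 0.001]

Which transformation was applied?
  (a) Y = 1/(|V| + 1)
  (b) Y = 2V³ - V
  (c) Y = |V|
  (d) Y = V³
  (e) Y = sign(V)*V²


Checking option (e) Y = sign(V)*V²:
  V = -1.417 -> Y = -2.008 ✓
  V = -4.781 -> Y = -22.86 ✓
  V = -0.09 -> Y = -0.008 ✓
All samples match this transformation.

(e) sign(V)*V²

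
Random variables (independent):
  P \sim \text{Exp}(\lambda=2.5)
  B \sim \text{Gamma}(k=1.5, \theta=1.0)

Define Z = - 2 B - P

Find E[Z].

E[Z] = -1*E[P] - 2*E[B]
E[P] = 0.4
E[B] = 1.5
E[Z] = -1*0.4 - 2*1.5 = -3.4

-3.4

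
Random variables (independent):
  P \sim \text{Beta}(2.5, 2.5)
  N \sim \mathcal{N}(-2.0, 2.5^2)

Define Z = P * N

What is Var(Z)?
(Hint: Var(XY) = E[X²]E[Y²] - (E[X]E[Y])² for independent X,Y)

Var(XY) = E[X²]E[Y²] - (E[X]E[Y])²
E[P] = 0.5, Var(P) = 0.041666667
E[N] = -2, Var(N) = 6.25
E[P²] = 0.041666667 + 0.5² = 0.29166667
E[N²] = 6.25 + (-2)² = 10.25
Var(Z) = 0.29166667*10.25 - (0.5*(-2))²
= 2.9895833 - 1 = 1.9895833

1.9895833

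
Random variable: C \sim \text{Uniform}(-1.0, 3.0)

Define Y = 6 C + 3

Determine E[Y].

For Y = 6C + 3:
E[Y] = 6 * E[C] + 3
E[C] = (-1 + 3)/2 = 1
E[Y] = 6 * 1 + 3 = 9

9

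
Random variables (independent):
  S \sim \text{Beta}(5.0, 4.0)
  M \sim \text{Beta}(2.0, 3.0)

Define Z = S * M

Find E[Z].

For independent RVs: E[XY] = E[X]*E[Y]
E[S] = 0.55555556
E[M] = 0.4
E[Z] = 0.55555556 * 0.4 = 0.22222222

0.22222222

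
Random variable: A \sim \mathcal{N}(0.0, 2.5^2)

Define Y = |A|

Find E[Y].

For X ~ N(0, 2.5²), E[|X|] = sigma * sqrt(2/pi)
= 2.5 * sqrt(2/pi) = 1.9947114

1.9947114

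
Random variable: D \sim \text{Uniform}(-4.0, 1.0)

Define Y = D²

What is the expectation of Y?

Using E[X²] = Var(X) + (E[X])²:
E[D] = -1.5
Var(D) = (1 + 4)^2/12 = 2.0833333
E[D²] = 2.0833333 + (-1.5)² = 2.0833333 + 2.25 = 4.3333333

4.3333333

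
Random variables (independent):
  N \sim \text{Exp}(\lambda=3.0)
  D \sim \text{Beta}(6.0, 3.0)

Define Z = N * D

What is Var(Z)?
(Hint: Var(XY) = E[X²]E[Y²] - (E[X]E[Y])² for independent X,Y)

Var(XY) = E[X²]E[Y²] - (E[X]E[Y])²
E[N] = 0.33333333, Var(N) = 0.11111111
E[D] = 0.66666667, Var(D) = 0.022222222
E[N²] = 0.11111111 + 0.33333333² = 0.22222222
E[D²] = 0.022222222 + 0.66666667² = 0.46666667
Var(Z) = 0.22222222*0.46666667 - (0.33333333*0.66666667)²
= 0.1037037 - 0.049382716 = 0.054320988

0.054320988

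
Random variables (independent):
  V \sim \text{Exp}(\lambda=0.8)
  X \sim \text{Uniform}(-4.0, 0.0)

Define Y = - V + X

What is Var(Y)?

For independent RVs: Var(aX + bY) = a²Var(X) + b²Var(Y)
Var(V) = 1.5625
Var(X) = 1.3333333
Var(Y) = (-1)²*1.5625 + 1²*1.3333333
= 1*1.5625 + 1*1.3333333 = 2.8958333

2.8958333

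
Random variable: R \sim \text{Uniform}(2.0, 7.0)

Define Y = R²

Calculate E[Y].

E[R²] = Var(R) + (E[R])² = 2.0833333 + 20.25 = 22.333333

22.333333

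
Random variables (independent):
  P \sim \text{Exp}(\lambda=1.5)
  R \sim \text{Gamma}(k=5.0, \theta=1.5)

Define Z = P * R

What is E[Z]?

For independent RVs: E[XY] = E[X]*E[Y]
E[P] = 0.66666667
E[R] = 7.5
E[Z] = 0.66666667 * 7.5 = 5

5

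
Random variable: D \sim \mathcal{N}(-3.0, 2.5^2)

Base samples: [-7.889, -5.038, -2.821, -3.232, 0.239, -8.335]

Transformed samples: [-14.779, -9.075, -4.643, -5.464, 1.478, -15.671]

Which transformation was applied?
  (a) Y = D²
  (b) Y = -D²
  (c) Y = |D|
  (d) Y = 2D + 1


Checking option (d) Y = 2D + 1:
  D = -7.889 -> Y = -14.779 ✓
  D = -5.038 -> Y = -9.075 ✓
  D = -2.821 -> Y = -4.643 ✓
All samples match this transformation.

(d) 2D + 1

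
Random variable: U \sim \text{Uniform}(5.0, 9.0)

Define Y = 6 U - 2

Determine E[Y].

For Y = 6U - 2:
E[Y] = 6 * E[U] - 2
E[U] = (5 + 9)/2 = 7
E[Y] = 6 * 7 - 2 = 40

40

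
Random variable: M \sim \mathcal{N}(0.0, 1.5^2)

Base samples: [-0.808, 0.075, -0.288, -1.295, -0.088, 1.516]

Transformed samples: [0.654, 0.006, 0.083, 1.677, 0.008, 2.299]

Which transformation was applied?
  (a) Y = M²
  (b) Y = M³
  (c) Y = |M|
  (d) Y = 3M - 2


Checking option (a) Y = M²:
  M = -0.808 -> Y = 0.654 ✓
  M = 0.075 -> Y = 0.006 ✓
  M = -0.288 -> Y = 0.083 ✓
All samples match this transformation.

(a) M²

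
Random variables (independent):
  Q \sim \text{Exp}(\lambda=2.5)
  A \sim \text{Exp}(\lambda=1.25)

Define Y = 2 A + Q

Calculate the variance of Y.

For independent RVs: Var(aX + bY) = a²Var(X) + b²Var(Y)
Var(Q) = 0.16
Var(A) = 0.64
Var(Y) = 1²*0.16 + 2²*0.64
= 1*0.16 + 4*0.64 = 2.72

2.72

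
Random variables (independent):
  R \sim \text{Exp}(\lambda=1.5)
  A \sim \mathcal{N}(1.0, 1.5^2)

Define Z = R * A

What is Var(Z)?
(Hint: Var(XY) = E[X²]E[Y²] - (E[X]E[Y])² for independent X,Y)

Var(XY) = E[X²]E[Y²] - (E[X]E[Y])²
E[R] = 0.66666667, Var(R) = 0.44444444
E[A] = 1, Var(A) = 2.25
E[R²] = 0.44444444 + 0.66666667² = 0.88888889
E[A²] = 2.25 + 1² = 3.25
Var(Z) = 0.88888889*3.25 - (0.66666667*1)²
= 2.8888889 - 0.44444444 = 2.4444444

2.4444444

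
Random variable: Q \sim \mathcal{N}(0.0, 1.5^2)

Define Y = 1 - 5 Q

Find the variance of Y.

For Y = aQ + b: Var(Y) = a² * Var(Q)
Var(Q) = 1.5^2 = 2.25
Var(Y) = (-5)² * 2.25 = 25 * 2.25 = 56.25

56.25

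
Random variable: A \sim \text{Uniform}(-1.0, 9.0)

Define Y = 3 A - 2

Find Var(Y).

For Y = aA + b: Var(Y) = a² * Var(A)
Var(A) = (9 + 1)^2/12 = 8.3333333
Var(Y) = 3² * 8.3333333 = 9 * 8.3333333 = 75

75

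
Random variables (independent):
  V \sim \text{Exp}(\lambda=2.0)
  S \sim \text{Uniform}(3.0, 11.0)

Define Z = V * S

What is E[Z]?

For independent RVs: E[XY] = E[X]*E[Y]
E[V] = 0.5
E[S] = 7
E[Z] = 0.5 * 7 = 3.5

3.5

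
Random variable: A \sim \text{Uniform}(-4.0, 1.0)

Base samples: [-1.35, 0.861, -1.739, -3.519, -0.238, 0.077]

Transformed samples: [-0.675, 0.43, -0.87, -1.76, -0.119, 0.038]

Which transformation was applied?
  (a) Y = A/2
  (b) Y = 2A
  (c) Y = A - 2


Checking option (a) Y = A/2:
  A = -1.35 -> Y = -0.675 ✓
  A = 0.861 -> Y = 0.43 ✓
  A = -1.739 -> Y = -0.87 ✓
All samples match this transformation.

(a) A/2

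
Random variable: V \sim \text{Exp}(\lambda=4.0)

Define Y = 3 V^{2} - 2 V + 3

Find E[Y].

E[Y] = 3*E[V²] - 2*E[V] + 3
E[V] = 0.25
E[V²] = Var(V) + (E[V])² = 0.0625 + 0.0625 = 0.125
E[Y] = 3*0.125 - 2*0.25 + 3 = 2.875

2.875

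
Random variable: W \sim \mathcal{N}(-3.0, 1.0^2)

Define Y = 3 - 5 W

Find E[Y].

For Y = -5W + 3:
E[Y] = -5 * E[W] + 3
E[W] = -3.0 = -3
E[Y] = -5 * (-3) + 3 = 18

18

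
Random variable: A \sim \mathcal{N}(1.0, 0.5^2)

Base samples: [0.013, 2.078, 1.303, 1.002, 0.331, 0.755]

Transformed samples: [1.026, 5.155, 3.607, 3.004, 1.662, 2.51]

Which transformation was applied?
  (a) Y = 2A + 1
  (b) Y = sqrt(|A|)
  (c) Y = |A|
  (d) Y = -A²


Checking option (a) Y = 2A + 1:
  A = 0.013 -> Y = 1.026 ✓
  A = 2.078 -> Y = 5.155 ✓
  A = 1.303 -> Y = 3.607 ✓
All samples match this transformation.

(a) 2A + 1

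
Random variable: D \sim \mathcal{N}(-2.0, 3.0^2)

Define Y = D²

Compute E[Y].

Using E[X²] = Var(X) + (E[X])²:
E[D] = -2
Var(D) = 3.0^2 = 9
E[D²] = 9 + (-2)² = 9 + 4 = 13

13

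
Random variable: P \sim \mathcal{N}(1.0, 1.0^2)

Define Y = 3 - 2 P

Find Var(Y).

For Y = aP + b: Var(Y) = a² * Var(P)
Var(P) = 1.0^2 = 1
Var(Y) = (-2)² * 1 = 4 * 1 = 4

4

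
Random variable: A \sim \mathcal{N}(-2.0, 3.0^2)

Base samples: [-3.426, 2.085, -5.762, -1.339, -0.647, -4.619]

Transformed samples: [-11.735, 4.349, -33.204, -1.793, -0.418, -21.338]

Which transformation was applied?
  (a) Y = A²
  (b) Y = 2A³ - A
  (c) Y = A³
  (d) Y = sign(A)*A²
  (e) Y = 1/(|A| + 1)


Checking option (d) Y = sign(A)*A²:
  A = -3.426 -> Y = -11.735 ✓
  A = 2.085 -> Y = 4.349 ✓
  A = -5.762 -> Y = -33.204 ✓
All samples match this transformation.

(d) sign(A)*A²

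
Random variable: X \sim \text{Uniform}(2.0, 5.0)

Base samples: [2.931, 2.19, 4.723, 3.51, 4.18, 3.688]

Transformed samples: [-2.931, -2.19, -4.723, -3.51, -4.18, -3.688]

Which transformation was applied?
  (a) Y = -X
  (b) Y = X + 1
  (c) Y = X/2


Checking option (a) Y = -X:
  X = 2.931 -> Y = -2.931 ✓
  X = 2.19 -> Y = -2.19 ✓
  X = 4.723 -> Y = -4.723 ✓
All samples match this transformation.

(a) -X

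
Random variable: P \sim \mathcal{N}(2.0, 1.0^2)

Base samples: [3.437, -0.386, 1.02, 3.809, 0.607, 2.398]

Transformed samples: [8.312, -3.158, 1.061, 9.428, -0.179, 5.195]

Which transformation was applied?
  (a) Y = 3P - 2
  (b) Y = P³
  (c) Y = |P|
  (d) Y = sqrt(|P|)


Checking option (a) Y = 3P - 2:
  P = 3.437 -> Y = 8.312 ✓
  P = -0.386 -> Y = -3.158 ✓
  P = 1.02 -> Y = 1.061 ✓
All samples match this transformation.

(a) 3P - 2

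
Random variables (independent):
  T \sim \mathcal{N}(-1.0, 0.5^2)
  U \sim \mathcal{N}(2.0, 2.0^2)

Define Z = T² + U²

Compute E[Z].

E[Z] = E[T²] + E[U²]
E[T²] = Var(T) + E[T]² = 0.25 + 1 = 1.25
E[U²] = Var(U) + E[U]² = 4 + 4 = 8
E[Z] = 1.25 + 8 = 9.25

9.25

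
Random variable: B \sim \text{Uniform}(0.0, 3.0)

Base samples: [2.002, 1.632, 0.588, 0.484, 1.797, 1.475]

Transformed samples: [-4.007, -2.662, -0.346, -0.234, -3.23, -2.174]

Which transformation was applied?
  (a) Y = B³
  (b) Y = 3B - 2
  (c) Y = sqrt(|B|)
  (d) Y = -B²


Checking option (d) Y = -B²:
  B = 2.002 -> Y = -4.007 ✓
  B = 1.632 -> Y = -2.662 ✓
  B = 0.588 -> Y = -0.346 ✓
All samples match this transformation.

(d) -B²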